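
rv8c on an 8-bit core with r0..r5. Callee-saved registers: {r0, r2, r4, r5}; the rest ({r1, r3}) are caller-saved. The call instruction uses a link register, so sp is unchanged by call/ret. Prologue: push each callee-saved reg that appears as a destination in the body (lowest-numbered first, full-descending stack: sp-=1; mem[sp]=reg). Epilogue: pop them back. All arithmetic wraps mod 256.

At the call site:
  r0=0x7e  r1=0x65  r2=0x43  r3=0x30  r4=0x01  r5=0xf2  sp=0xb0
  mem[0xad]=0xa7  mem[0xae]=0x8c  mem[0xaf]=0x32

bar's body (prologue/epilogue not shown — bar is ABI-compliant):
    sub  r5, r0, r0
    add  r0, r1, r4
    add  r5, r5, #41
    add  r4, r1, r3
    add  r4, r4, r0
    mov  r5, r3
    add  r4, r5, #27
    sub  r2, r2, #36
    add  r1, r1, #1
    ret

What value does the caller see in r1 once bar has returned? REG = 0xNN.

prologue: push r0 -> mem[0xaf]=0x7e, sp=0xaf
prologue: push r2 -> mem[0xae]=0x43, sp=0xae
prologue: push r4 -> mem[0xad]=0x01, sp=0xad
prologue: push r5 -> mem[0xac]=0xf2, sp=0xac
body[0] sub  r5, r0, r0 -> r5=0x00
body[1] add  r0, r1, r4 -> r0=0x66
body[2] add  r5, r5, #41 -> r5=0x29
body[3] add  r4, r1, r3 -> r4=0x95
body[4] add  r4, r4, r0 -> r4=0xfb
body[5] mov  r5, r3 -> r5=0x30
body[6] add  r4, r5, #27 -> r4=0x4b
body[7] sub  r2, r2, #36 -> r2=0x1f
body[8] add  r1, r1, #1 -> r1=0x66
epilogue: pop r5=0xf2, sp=0xad
epilogue: pop r4=0x01, sp=0xae
epilogue: pop r2=0x43, sp=0xaf
epilogue: pop r0=0x7e, sp=0xb0
r1 is caller-saved -> body value

REG = 0x66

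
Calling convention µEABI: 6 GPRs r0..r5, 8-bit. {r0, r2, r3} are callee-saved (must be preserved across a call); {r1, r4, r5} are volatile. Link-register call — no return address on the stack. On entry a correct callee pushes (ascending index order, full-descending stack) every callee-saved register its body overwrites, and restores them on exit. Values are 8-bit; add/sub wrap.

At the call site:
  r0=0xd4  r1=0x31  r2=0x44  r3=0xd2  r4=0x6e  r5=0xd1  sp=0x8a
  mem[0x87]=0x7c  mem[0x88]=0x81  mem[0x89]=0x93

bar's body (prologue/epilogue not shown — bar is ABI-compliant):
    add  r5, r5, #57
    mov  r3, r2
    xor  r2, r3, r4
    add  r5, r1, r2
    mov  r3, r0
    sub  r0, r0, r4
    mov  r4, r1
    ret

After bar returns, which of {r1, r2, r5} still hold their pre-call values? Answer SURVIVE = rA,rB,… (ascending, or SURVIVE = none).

SURVIVE = r1,r2

prologue: push r0 → mem[0x89]=0xd4, sp=0x89
prologue: push r2 → mem[0x88]=0x44, sp=0x88
prologue: push r3 → mem[0x87]=0xd2, sp=0x87
body[0] add  r5, r5, #57 → r5=0x0a
body[1] mov  r3, r2 → r3=0x44
body[2] xor  r2, r3, r4 → r2=0x2a
body[3] add  r5, r1, r2 → r5=0x5b
body[4] mov  r3, r0 → r3=0xd4
body[5] sub  r0, r0, r4 → r0=0x66
body[6] mov  r4, r1 → r4=0x31
epilogue: pop r3=0xd2, sp=0x88
epilogue: pop r2=0x44, sp=0x89
epilogue: pop r0=0xd4, sp=0x8a
r1: caller-saved, written=False
r2: callee-saved, written=True
r5: caller-saved, written=True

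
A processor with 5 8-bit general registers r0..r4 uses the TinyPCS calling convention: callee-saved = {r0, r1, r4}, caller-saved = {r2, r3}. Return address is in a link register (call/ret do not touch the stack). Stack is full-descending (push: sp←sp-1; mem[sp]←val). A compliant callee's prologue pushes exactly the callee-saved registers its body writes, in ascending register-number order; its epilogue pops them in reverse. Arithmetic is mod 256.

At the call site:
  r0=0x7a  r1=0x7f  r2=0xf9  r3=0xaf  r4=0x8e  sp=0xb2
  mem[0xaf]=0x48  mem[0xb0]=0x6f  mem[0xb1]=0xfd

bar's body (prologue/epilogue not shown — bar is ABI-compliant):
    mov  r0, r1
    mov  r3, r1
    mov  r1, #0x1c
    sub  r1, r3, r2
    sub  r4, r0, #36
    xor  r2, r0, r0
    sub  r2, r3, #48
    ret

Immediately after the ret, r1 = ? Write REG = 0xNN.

prologue: push r0 -> mem[0xb1]=0x7a, sp=0xb1
prologue: push r1 -> mem[0xb0]=0x7f, sp=0xb0
prologue: push r4 -> mem[0xaf]=0x8e, sp=0xaf
body[0] mov  r0, r1 -> r0=0x7f
body[1] mov  r3, r1 -> r3=0x7f
body[2] mov  r1, #0x1c -> r1=0x1c
body[3] sub  r1, r3, r2 -> r1=0x86
body[4] sub  r4, r0, #36 -> r4=0x5b
body[5] xor  r2, r0, r0 -> r2=0x00
body[6] sub  r2, r3, #48 -> r2=0x4f
epilogue: pop r4=0x8e, sp=0xb0
epilogue: pop r1=0x7f, sp=0xb1
epilogue: pop r0=0x7a, sp=0xb2
r1 is callee-saved -> restored

REG = 0x7f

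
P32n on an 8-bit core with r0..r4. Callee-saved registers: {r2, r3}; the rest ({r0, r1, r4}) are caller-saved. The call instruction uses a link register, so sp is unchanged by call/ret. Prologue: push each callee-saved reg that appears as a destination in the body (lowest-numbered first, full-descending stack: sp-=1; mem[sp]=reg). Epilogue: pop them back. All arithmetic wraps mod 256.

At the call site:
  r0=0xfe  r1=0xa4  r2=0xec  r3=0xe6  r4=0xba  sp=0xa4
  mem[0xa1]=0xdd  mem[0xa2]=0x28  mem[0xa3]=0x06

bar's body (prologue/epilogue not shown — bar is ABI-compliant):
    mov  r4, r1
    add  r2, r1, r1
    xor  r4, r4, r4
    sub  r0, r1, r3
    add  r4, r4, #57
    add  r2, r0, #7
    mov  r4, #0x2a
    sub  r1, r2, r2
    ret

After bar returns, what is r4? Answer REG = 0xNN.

REG = 0x2a

prologue: push r2 -> mem[0xa3]=0xec, sp=0xa3
body[0] mov  r4, r1 -> r4=0xa4
body[1] add  r2, r1, r1 -> r2=0x48
body[2] xor  r4, r4, r4 -> r4=0x00
body[3] sub  r0, r1, r3 -> r0=0xbe
body[4] add  r4, r4, #57 -> r4=0x39
body[5] add  r2, r0, #7 -> r2=0xc5
body[6] mov  r4, #0x2a -> r4=0x2a
body[7] sub  r1, r2, r2 -> r1=0x00
epilogue: pop r2=0xec, sp=0xa4
r4 is caller-saved -> body value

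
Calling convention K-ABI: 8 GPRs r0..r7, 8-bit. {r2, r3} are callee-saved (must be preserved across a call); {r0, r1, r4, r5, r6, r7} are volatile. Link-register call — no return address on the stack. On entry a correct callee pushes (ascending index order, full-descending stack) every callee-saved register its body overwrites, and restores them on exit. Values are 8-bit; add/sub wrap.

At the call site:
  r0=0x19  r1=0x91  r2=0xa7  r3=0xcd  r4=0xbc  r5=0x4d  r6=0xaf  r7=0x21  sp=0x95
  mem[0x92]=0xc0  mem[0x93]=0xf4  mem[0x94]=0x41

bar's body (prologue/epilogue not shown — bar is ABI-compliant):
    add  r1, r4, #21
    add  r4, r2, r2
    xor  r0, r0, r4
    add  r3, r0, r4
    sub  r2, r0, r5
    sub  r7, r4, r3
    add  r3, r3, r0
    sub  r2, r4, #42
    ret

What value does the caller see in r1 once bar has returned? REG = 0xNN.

REG = 0xd1

prologue: push r2 -> mem[0x94]=0xa7, sp=0x94
prologue: push r3 -> mem[0x93]=0xcd, sp=0x93
body[0] add  r1, r4, #21 -> r1=0xd1
body[1] add  r4, r2, r2 -> r4=0x4e
body[2] xor  r0, r0, r4 -> r0=0x57
body[3] add  r3, r0, r4 -> r3=0xa5
body[4] sub  r2, r0, r5 -> r2=0x0a
body[5] sub  r7, r4, r3 -> r7=0xa9
body[6] add  r3, r3, r0 -> r3=0xfc
body[7] sub  r2, r4, #42 -> r2=0x24
epilogue: pop r3=0xcd, sp=0x94
epilogue: pop r2=0xa7, sp=0x95
r1 is caller-saved -> body value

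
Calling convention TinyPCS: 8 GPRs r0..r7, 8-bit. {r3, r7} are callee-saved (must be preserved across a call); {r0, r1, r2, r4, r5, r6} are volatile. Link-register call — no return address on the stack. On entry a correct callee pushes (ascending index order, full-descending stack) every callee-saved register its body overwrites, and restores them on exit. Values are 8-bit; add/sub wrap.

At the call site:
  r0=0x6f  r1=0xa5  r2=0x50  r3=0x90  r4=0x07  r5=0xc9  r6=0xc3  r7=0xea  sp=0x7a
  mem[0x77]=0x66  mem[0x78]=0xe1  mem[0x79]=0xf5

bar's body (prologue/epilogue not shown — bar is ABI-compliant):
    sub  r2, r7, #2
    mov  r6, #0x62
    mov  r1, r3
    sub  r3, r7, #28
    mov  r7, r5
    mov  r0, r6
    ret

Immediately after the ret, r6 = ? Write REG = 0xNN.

REG = 0x62

prologue: push r3 → mem[0x79]=0x90, sp=0x79
prologue: push r7 → mem[0x78]=0xea, sp=0x78
body[0] sub  r2, r7, #2 → r2=0xe8
body[1] mov  r6, #0x62 → r6=0x62
body[2] mov  r1, r3 → r1=0x90
body[3] sub  r3, r7, #28 → r3=0xce
body[4] mov  r7, r5 → r7=0xc9
body[5] mov  r0, r6 → r0=0x62
epilogue: pop r7=0xea, sp=0x79
epilogue: pop r3=0x90, sp=0x7a
r6 is caller-saved → body value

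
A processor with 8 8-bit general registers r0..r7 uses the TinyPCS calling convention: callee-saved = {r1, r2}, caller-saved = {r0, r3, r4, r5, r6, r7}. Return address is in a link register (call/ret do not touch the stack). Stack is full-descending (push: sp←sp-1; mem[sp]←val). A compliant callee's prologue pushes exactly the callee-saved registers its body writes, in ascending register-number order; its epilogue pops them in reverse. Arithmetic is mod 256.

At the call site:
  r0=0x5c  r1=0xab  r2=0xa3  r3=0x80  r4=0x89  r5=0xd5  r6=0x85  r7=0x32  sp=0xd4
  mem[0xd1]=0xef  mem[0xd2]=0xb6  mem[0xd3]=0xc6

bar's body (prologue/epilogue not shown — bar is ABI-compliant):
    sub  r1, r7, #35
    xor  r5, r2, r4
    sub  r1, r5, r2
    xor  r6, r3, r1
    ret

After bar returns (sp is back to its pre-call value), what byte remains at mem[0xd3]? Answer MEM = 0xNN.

prologue: push r1 → mem[0xd3]=0xab, sp=0xd3
body[0] sub  r1, r7, #35 → r1=0x0f
body[1] xor  r5, r2, r4 → r5=0x2a
body[2] sub  r1, r5, r2 → r1=0x87
body[3] xor  r6, r3, r1 → r6=0x07
epilogue: pop r1=0xab, sp=0xd4
prologue pushed ['r1'] at ['0xd3']

MEM = 0xab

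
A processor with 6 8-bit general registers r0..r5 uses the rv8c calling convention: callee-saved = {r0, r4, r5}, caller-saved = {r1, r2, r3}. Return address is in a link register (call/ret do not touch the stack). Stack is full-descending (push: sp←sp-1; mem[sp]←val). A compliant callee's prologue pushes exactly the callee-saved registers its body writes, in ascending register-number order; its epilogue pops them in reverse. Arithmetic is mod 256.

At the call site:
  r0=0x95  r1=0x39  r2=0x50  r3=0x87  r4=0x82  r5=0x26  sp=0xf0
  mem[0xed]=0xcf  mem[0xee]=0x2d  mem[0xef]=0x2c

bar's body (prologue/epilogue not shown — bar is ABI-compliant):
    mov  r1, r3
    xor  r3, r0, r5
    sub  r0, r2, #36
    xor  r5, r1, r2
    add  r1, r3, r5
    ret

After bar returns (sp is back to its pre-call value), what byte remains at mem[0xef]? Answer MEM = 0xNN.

MEM = 0x95

prologue: push r0 → mem[0xef]=0x95, sp=0xef
prologue: push r5 → mem[0xee]=0x26, sp=0xee
body[0] mov  r1, r3 → r1=0x87
body[1] xor  r3, r0, r5 → r3=0xb3
body[2] sub  r0, r2, #36 → r0=0x2c
body[3] xor  r5, r1, r2 → r5=0xd7
body[4] add  r1, r3, r5 → r1=0x8a
epilogue: pop r5=0x26, sp=0xef
epilogue: pop r0=0x95, sp=0xf0
prologue pushed ['r0', 'r5'] at ['0xef', '0xee']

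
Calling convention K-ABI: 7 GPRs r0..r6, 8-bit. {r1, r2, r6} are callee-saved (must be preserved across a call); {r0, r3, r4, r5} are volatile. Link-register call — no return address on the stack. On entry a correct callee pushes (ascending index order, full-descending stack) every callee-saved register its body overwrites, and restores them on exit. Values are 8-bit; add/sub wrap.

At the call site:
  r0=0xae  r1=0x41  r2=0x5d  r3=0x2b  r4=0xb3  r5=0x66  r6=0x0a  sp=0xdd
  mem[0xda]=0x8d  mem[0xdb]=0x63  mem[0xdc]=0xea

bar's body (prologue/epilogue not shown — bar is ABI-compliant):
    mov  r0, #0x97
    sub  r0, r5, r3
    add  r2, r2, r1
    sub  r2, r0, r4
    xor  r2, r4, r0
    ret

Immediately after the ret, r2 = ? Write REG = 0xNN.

prologue: push r2 → mem[0xdc]=0x5d, sp=0xdc
body[0] mov  r0, #0x97 → r0=0x97
body[1] sub  r0, r5, r3 → r0=0x3b
body[2] add  r2, r2, r1 → r2=0x9e
body[3] sub  r2, r0, r4 → r2=0x88
body[4] xor  r2, r4, r0 → r2=0x88
epilogue: pop r2=0x5d, sp=0xdd
r2 is callee-saved → restored

REG = 0x5d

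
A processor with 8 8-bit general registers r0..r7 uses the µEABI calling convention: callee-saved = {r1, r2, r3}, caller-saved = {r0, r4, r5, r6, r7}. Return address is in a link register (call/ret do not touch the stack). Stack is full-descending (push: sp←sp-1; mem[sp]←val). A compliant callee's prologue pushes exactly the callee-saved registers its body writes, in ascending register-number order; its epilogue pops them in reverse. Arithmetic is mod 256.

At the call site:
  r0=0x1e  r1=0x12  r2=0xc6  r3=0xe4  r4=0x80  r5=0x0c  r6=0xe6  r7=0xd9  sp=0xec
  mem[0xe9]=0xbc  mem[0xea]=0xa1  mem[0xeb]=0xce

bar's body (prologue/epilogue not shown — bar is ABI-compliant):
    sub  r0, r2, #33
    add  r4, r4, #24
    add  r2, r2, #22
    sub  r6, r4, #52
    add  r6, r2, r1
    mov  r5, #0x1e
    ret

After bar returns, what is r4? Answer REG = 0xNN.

prologue: push r2 → mem[0xeb]=0xc6, sp=0xeb
body[0] sub  r0, r2, #33 → r0=0xa5
body[1] add  r4, r4, #24 → r4=0x98
body[2] add  r2, r2, #22 → r2=0xdc
body[3] sub  r6, r4, #52 → r6=0x64
body[4] add  r6, r2, r1 → r6=0xee
body[5] mov  r5, #0x1e → r5=0x1e
epilogue: pop r2=0xc6, sp=0xec
r4 is caller-saved → body value

REG = 0x98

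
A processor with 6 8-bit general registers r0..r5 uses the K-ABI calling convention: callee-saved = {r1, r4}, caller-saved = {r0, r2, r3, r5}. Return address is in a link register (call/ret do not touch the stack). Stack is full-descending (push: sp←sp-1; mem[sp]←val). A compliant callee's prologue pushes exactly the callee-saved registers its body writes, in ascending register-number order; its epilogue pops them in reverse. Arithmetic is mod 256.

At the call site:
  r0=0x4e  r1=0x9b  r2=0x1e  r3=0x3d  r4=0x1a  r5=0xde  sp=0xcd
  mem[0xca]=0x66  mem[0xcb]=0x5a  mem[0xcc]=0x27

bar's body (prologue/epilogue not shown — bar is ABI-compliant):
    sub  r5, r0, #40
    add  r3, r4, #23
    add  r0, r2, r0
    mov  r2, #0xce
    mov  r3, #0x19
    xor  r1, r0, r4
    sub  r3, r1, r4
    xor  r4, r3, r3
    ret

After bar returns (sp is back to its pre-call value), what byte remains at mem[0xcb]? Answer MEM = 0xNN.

MEM = 0x1a

prologue: push r1 → mem[0xcc]=0x9b, sp=0xcc
prologue: push r4 → mem[0xcb]=0x1a, sp=0xcb
body[0] sub  r5, r0, #40 → r5=0x26
body[1] add  r3, r4, #23 → r3=0x31
body[2] add  r0, r2, r0 → r0=0x6c
body[3] mov  r2, #0xce → r2=0xce
body[4] mov  r3, #0x19 → r3=0x19
body[5] xor  r1, r0, r4 → r1=0x76
body[6] sub  r3, r1, r4 → r3=0x5c
body[7] xor  r4, r3, r3 → r4=0x00
epilogue: pop r4=0x1a, sp=0xcc
epilogue: pop r1=0x9b, sp=0xcd
prologue pushed ['r1', 'r4'] at ['0xcc', '0xcb']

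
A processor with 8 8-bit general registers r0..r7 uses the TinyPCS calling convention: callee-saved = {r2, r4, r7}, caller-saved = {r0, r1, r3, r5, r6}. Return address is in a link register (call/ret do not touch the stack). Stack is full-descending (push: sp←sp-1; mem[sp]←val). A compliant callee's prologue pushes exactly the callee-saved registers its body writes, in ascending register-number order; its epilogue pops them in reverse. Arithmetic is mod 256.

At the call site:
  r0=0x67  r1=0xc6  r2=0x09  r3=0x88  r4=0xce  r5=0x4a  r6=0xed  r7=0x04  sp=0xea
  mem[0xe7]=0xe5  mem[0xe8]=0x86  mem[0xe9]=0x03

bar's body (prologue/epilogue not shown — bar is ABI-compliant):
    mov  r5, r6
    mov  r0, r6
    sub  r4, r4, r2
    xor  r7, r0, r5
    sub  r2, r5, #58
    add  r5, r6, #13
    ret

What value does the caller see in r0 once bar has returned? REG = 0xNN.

REG = 0xed

prologue: push r2 → mem[0xe9]=0x09, sp=0xe9
prologue: push r4 → mem[0xe8]=0xce, sp=0xe8
prologue: push r7 → mem[0xe7]=0x04, sp=0xe7
body[0] mov  r5, r6 → r5=0xed
body[1] mov  r0, r6 → r0=0xed
body[2] sub  r4, r4, r2 → r4=0xc5
body[3] xor  r7, r0, r5 → r7=0x00
body[4] sub  r2, r5, #58 → r2=0xb3
body[5] add  r5, r6, #13 → r5=0xfa
epilogue: pop r7=0x04, sp=0xe8
epilogue: pop r4=0xce, sp=0xe9
epilogue: pop r2=0x09, sp=0xea
r0 is caller-saved → body value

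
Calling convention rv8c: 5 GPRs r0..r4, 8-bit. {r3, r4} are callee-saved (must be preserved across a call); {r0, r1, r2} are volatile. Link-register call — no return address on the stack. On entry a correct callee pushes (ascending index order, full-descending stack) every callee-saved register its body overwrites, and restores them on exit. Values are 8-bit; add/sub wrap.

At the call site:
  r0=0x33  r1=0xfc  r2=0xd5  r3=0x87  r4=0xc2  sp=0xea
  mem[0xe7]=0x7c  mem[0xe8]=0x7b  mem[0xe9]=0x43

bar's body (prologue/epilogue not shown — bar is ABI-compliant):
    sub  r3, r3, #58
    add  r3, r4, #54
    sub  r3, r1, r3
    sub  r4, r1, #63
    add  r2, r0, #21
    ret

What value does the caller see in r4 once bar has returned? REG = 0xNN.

REG = 0xc2

prologue: push r3 -> mem[0xe9]=0x87, sp=0xe9
prologue: push r4 -> mem[0xe8]=0xc2, sp=0xe8
body[0] sub  r3, r3, #58 -> r3=0x4d
body[1] add  r3, r4, #54 -> r3=0xf8
body[2] sub  r3, r1, r3 -> r3=0x04
body[3] sub  r4, r1, #63 -> r4=0xbd
body[4] add  r2, r0, #21 -> r2=0x48
epilogue: pop r4=0xc2, sp=0xe9
epilogue: pop r3=0x87, sp=0xea
r4 is callee-saved -> restored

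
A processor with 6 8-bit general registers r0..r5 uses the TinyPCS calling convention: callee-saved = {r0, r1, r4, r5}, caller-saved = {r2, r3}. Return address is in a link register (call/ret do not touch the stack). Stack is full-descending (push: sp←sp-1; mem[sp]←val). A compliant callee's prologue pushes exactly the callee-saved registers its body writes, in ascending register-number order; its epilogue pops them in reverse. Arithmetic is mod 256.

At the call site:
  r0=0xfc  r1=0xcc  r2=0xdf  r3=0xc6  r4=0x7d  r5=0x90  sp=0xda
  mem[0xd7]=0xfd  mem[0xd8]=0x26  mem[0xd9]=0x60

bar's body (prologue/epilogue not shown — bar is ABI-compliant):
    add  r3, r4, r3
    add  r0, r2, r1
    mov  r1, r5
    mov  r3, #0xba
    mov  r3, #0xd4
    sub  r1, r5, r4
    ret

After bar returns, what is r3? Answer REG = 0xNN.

prologue: push r0 -> mem[0xd9]=0xfc, sp=0xd9
prologue: push r1 -> mem[0xd8]=0xcc, sp=0xd8
body[0] add  r3, r4, r3 -> r3=0x43
body[1] add  r0, r2, r1 -> r0=0xab
body[2] mov  r1, r5 -> r1=0x90
body[3] mov  r3, #0xba -> r3=0xba
body[4] mov  r3, #0xd4 -> r3=0xd4
body[5] sub  r1, r5, r4 -> r1=0x13
epilogue: pop r1=0xcc, sp=0xd9
epilogue: pop r0=0xfc, sp=0xda
r3 is caller-saved -> body value

REG = 0xd4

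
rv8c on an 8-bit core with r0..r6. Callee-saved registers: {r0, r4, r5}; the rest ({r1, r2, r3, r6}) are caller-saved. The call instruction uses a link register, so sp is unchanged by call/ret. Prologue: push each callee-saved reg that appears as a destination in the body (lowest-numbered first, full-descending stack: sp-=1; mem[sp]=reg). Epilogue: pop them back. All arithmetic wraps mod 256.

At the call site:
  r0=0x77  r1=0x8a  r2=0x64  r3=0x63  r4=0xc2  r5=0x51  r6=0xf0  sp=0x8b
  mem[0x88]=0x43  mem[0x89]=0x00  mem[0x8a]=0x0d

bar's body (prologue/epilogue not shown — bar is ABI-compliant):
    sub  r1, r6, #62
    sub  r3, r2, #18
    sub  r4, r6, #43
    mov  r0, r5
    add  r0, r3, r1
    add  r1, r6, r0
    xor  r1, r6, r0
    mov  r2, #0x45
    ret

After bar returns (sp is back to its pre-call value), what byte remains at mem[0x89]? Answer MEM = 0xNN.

MEM = 0xc2

prologue: push r0 → mem[0x8a]=0x77, sp=0x8a
prologue: push r4 → mem[0x89]=0xc2, sp=0x89
body[0] sub  r1, r6, #62 → r1=0xb2
body[1] sub  r3, r2, #18 → r3=0x52
body[2] sub  r4, r6, #43 → r4=0xc5
body[3] mov  r0, r5 → r0=0x51
body[4] add  r0, r3, r1 → r0=0x04
body[5] add  r1, r6, r0 → r1=0xf4
body[6] xor  r1, r6, r0 → r1=0xf4
body[7] mov  r2, #0x45 → r2=0x45
epilogue: pop r4=0xc2, sp=0x8a
epilogue: pop r0=0x77, sp=0x8b
prologue pushed ['r0', 'r4'] at ['0x8a', '0x89']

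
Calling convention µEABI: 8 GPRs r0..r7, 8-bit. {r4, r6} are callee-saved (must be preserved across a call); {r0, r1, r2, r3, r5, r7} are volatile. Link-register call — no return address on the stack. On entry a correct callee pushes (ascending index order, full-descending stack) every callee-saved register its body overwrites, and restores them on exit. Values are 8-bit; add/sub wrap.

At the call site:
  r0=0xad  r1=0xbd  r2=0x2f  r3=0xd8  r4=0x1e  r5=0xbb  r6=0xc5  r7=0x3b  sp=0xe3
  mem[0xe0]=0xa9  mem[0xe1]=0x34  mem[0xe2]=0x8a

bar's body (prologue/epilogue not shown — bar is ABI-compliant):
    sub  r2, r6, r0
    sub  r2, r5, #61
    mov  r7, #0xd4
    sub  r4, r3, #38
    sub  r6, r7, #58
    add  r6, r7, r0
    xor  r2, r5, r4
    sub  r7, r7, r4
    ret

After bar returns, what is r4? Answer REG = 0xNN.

REG = 0x1e

prologue: push r4 → mem[0xe2]=0x1e, sp=0xe2
prologue: push r6 → mem[0xe1]=0xc5, sp=0xe1
body[0] sub  r2, r6, r0 → r2=0x18
body[1] sub  r2, r5, #61 → r2=0x7e
body[2] mov  r7, #0xd4 → r7=0xd4
body[3] sub  r4, r3, #38 → r4=0xb2
body[4] sub  r6, r7, #58 → r6=0x9a
body[5] add  r6, r7, r0 → r6=0x81
body[6] xor  r2, r5, r4 → r2=0x09
body[7] sub  r7, r7, r4 → r7=0x22
epilogue: pop r6=0xc5, sp=0xe2
epilogue: pop r4=0x1e, sp=0xe3
r4 is callee-saved → restored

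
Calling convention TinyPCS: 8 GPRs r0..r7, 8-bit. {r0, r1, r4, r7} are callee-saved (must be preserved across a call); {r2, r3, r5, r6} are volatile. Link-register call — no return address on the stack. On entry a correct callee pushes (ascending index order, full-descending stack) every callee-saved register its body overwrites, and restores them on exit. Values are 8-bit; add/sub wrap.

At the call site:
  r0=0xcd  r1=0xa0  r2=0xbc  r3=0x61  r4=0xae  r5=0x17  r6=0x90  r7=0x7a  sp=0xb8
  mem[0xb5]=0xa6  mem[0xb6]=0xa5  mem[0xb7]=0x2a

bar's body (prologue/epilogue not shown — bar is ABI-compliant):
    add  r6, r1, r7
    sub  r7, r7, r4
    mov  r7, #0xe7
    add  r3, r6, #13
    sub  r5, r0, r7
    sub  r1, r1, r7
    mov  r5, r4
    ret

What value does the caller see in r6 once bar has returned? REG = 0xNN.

prologue: push r1 -> mem[0xb7]=0xa0, sp=0xb7
prologue: push r7 -> mem[0xb6]=0x7a, sp=0xb6
body[0] add  r6, r1, r7 -> r6=0x1a
body[1] sub  r7, r7, r4 -> r7=0xcc
body[2] mov  r7, #0xe7 -> r7=0xe7
body[3] add  r3, r6, #13 -> r3=0x27
body[4] sub  r5, r0, r7 -> r5=0xe6
body[5] sub  r1, r1, r7 -> r1=0xb9
body[6] mov  r5, r4 -> r5=0xae
epilogue: pop r7=0x7a, sp=0xb7
epilogue: pop r1=0xa0, sp=0xb8
r6 is caller-saved -> body value

REG = 0x1a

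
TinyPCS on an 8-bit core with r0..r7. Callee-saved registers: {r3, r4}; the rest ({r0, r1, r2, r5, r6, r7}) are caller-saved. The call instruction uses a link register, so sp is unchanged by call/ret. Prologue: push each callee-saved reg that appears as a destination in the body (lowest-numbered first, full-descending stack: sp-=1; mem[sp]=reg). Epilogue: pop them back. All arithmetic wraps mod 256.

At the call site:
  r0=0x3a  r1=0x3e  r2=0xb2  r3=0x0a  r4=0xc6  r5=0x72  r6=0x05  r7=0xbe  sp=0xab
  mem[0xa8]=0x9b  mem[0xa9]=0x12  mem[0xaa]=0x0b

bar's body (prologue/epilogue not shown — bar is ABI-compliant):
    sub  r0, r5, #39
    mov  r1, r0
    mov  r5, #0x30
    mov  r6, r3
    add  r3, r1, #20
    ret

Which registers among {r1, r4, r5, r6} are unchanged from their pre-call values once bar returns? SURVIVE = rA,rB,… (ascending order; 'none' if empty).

prologue: push r3 -> mem[0xaa]=0x0a, sp=0xaa
body[0] sub  r0, r5, #39 -> r0=0x4b
body[1] mov  r1, r0 -> r1=0x4b
body[2] mov  r5, #0x30 -> r5=0x30
body[3] mov  r6, r3 -> r6=0x0a
body[4] add  r3, r1, #20 -> r3=0x5f
epilogue: pop r3=0x0a, sp=0xab
r1: caller-saved, written=True
r4: callee-saved, written=False
r5: caller-saved, written=True
r6: caller-saved, written=True

SURVIVE = r4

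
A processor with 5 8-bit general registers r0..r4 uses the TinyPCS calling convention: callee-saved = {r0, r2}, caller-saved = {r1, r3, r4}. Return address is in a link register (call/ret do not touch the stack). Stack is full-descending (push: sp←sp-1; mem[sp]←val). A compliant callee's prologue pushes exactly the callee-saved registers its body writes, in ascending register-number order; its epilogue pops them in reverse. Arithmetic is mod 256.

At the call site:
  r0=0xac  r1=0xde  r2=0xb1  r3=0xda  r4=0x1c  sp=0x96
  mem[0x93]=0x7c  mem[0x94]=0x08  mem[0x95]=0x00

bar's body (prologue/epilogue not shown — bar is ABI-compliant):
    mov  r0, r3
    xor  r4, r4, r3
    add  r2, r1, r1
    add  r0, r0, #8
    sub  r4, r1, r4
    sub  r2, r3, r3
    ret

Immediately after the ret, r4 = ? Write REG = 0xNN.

REG = 0x18

prologue: push r0 → mem[0x95]=0xac, sp=0x95
prologue: push r2 → mem[0x94]=0xb1, sp=0x94
body[0] mov  r0, r3 → r0=0xda
body[1] xor  r4, r4, r3 → r4=0xc6
body[2] add  r2, r1, r1 → r2=0xbc
body[3] add  r0, r0, #8 → r0=0xe2
body[4] sub  r4, r1, r4 → r4=0x18
body[5] sub  r2, r3, r3 → r2=0x00
epilogue: pop r2=0xb1, sp=0x95
epilogue: pop r0=0xac, sp=0x96
r4 is caller-saved → body value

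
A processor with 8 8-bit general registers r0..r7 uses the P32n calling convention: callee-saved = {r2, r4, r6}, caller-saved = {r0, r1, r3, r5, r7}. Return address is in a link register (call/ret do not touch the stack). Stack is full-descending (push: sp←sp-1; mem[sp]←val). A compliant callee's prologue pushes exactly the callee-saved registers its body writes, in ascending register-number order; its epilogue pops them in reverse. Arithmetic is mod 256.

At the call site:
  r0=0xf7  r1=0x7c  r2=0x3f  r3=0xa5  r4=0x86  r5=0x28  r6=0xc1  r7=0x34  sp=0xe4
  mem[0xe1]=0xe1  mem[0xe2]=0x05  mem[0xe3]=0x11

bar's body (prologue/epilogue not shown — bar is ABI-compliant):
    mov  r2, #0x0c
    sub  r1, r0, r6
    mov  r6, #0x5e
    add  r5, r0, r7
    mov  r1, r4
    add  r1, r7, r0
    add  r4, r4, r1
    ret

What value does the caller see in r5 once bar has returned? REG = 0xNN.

REG = 0x2b

prologue: push r2 → mem[0xe3]=0x3f, sp=0xe3
prologue: push r4 → mem[0xe2]=0x86, sp=0xe2
prologue: push r6 → mem[0xe1]=0xc1, sp=0xe1
body[0] mov  r2, #0x0c → r2=0x0c
body[1] sub  r1, r0, r6 → r1=0x36
body[2] mov  r6, #0x5e → r6=0x5e
body[3] add  r5, r0, r7 → r5=0x2b
body[4] mov  r1, r4 → r1=0x86
body[5] add  r1, r7, r0 → r1=0x2b
body[6] add  r4, r4, r1 → r4=0xb1
epilogue: pop r6=0xc1, sp=0xe2
epilogue: pop r4=0x86, sp=0xe3
epilogue: pop r2=0x3f, sp=0xe4
r5 is caller-saved → body value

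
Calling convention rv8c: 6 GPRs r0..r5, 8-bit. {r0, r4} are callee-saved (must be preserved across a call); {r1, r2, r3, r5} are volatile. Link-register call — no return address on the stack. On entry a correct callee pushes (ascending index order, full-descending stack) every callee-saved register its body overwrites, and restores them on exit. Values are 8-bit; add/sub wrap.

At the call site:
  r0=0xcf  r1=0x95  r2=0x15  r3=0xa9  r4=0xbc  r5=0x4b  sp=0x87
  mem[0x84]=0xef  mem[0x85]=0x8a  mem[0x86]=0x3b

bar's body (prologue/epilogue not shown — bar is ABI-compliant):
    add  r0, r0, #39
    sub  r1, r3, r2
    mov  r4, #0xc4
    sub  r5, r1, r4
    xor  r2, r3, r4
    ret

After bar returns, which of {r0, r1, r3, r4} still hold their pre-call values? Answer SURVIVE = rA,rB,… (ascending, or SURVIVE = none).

prologue: push r0 -> mem[0x86]=0xcf, sp=0x86
prologue: push r4 -> mem[0x85]=0xbc, sp=0x85
body[0] add  r0, r0, #39 -> r0=0xf6
body[1] sub  r1, r3, r2 -> r1=0x94
body[2] mov  r4, #0xc4 -> r4=0xc4
body[3] sub  r5, r1, r4 -> r5=0xd0
body[4] xor  r2, r3, r4 -> r2=0x6d
epilogue: pop r4=0xbc, sp=0x86
epilogue: pop r0=0xcf, sp=0x87
r0: callee-saved, written=True
r1: caller-saved, written=True
r3: caller-saved, written=False
r4: callee-saved, written=True

SURVIVE = r0,r3,r4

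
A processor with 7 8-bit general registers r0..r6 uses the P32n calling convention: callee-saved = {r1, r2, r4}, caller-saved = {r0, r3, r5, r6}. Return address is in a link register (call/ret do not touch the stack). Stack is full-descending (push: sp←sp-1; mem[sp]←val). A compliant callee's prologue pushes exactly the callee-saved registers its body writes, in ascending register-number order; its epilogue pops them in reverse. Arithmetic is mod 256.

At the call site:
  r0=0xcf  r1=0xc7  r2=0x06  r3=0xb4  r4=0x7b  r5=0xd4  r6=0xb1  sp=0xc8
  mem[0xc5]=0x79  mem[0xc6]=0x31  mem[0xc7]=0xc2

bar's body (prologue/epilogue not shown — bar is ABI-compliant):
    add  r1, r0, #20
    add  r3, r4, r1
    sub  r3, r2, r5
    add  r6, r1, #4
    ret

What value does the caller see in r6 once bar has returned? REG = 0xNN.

prologue: push r1 -> mem[0xc7]=0xc7, sp=0xc7
body[0] add  r1, r0, #20 -> r1=0xe3
body[1] add  r3, r4, r1 -> r3=0x5e
body[2] sub  r3, r2, r5 -> r3=0x32
body[3] add  r6, r1, #4 -> r6=0xe7
epilogue: pop r1=0xc7, sp=0xc8
r6 is caller-saved -> body value

REG = 0xe7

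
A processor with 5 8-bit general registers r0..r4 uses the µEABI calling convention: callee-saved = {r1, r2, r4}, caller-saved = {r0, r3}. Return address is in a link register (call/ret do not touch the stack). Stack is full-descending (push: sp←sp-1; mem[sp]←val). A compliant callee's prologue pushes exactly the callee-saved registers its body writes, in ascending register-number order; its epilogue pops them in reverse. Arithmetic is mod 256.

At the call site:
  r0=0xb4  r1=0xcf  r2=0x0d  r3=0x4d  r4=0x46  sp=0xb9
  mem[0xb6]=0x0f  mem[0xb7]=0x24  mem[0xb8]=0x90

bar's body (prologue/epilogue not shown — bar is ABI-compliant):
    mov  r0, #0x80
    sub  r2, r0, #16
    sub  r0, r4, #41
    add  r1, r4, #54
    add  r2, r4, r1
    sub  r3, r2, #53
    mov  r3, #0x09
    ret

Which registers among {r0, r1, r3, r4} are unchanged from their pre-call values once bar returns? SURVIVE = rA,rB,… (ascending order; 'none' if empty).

prologue: push r1 -> mem[0xb8]=0xcf, sp=0xb8
prologue: push r2 -> mem[0xb7]=0x0d, sp=0xb7
body[0] mov  r0, #0x80 -> r0=0x80
body[1] sub  r2, r0, #16 -> r2=0x70
body[2] sub  r0, r4, #41 -> r0=0x1d
body[3] add  r1, r4, #54 -> r1=0x7c
body[4] add  r2, r4, r1 -> r2=0xc2
body[5] sub  r3, r2, #53 -> r3=0x8d
body[6] mov  r3, #0x09 -> r3=0x09
epilogue: pop r2=0x0d, sp=0xb8
epilogue: pop r1=0xcf, sp=0xb9
r0: caller-saved, written=True
r1: callee-saved, written=True
r3: caller-saved, written=True
r4: callee-saved, written=False

SURVIVE = r1,r4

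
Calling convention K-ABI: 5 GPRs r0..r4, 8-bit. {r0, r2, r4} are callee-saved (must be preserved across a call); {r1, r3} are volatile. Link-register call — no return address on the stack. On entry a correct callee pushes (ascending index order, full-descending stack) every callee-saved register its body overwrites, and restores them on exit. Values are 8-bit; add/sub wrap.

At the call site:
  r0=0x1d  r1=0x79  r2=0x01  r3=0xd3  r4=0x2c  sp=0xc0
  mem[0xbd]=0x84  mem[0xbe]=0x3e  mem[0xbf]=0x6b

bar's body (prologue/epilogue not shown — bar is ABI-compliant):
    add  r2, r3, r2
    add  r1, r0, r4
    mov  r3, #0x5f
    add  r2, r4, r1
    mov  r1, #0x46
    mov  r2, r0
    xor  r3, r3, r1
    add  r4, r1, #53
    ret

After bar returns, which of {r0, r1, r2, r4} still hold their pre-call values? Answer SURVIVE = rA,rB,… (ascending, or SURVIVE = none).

SURVIVE = r0,r2,r4

prologue: push r2 → mem[0xbf]=0x01, sp=0xbf
prologue: push r4 → mem[0xbe]=0x2c, sp=0xbe
body[0] add  r2, r3, r2 → r2=0xd4
body[1] add  r1, r0, r4 → r1=0x49
body[2] mov  r3, #0x5f → r3=0x5f
body[3] add  r2, r4, r1 → r2=0x75
body[4] mov  r1, #0x46 → r1=0x46
body[5] mov  r2, r0 → r2=0x1d
body[6] xor  r3, r3, r1 → r3=0x19
body[7] add  r4, r1, #53 → r4=0x7b
epilogue: pop r4=0x2c, sp=0xbf
epilogue: pop r2=0x01, sp=0xc0
r0: callee-saved, written=False
r1: caller-saved, written=True
r2: callee-saved, written=True
r4: callee-saved, written=True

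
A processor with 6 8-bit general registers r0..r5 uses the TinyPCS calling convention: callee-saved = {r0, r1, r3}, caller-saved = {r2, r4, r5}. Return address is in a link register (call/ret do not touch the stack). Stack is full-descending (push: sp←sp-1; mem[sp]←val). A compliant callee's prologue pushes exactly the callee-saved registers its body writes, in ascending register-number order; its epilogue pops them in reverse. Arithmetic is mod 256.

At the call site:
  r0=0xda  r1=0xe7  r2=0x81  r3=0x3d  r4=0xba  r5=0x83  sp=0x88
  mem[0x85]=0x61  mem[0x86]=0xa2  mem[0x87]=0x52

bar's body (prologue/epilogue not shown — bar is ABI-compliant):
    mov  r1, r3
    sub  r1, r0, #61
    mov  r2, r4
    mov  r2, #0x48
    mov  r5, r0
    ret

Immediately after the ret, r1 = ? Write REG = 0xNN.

REG = 0xe7

prologue: push r1 → mem[0x87]=0xe7, sp=0x87
body[0] mov  r1, r3 → r1=0x3d
body[1] sub  r1, r0, #61 → r1=0x9d
body[2] mov  r2, r4 → r2=0xba
body[3] mov  r2, #0x48 → r2=0x48
body[4] mov  r5, r0 → r5=0xda
epilogue: pop r1=0xe7, sp=0x88
r1 is callee-saved → restored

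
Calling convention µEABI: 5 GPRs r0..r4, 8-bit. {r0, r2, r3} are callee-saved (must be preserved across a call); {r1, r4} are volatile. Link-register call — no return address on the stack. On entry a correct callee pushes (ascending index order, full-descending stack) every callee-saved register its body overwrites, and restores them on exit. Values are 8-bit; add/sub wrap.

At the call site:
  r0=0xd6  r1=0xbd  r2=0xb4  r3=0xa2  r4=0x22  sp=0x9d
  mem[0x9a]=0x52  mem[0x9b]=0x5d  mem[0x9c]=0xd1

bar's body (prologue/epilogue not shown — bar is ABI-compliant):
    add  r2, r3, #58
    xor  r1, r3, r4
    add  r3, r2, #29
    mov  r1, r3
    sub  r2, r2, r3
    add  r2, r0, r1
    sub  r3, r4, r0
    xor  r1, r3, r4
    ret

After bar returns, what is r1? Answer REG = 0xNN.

prologue: push r2 → mem[0x9c]=0xb4, sp=0x9c
prologue: push r3 → mem[0x9b]=0xa2, sp=0x9b
body[0] add  r2, r3, #58 → r2=0xdc
body[1] xor  r1, r3, r4 → r1=0x80
body[2] add  r3, r2, #29 → r3=0xf9
body[3] mov  r1, r3 → r1=0xf9
body[4] sub  r2, r2, r3 → r2=0xe3
body[5] add  r2, r0, r1 → r2=0xcf
body[6] sub  r3, r4, r0 → r3=0x4c
body[7] xor  r1, r3, r4 → r1=0x6e
epilogue: pop r3=0xa2, sp=0x9c
epilogue: pop r2=0xb4, sp=0x9d
r1 is caller-saved → body value

REG = 0x6e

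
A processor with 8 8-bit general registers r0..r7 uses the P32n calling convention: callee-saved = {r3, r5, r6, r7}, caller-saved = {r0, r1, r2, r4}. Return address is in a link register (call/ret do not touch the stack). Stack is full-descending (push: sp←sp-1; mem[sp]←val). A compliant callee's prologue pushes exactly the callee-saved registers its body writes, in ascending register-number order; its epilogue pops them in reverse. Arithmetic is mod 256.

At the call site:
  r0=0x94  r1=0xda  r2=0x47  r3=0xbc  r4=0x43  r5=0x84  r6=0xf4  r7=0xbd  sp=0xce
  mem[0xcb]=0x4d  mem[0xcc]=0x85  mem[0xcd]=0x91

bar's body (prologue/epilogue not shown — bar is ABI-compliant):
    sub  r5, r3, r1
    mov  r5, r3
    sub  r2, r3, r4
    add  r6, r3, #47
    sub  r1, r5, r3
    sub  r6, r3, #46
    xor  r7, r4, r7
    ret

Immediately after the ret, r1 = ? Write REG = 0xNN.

REG = 0x00

prologue: push r5 -> mem[0xcd]=0x84, sp=0xcd
prologue: push r6 -> mem[0xcc]=0xf4, sp=0xcc
prologue: push r7 -> mem[0xcb]=0xbd, sp=0xcb
body[0] sub  r5, r3, r1 -> r5=0xe2
body[1] mov  r5, r3 -> r5=0xbc
body[2] sub  r2, r3, r4 -> r2=0x79
body[3] add  r6, r3, #47 -> r6=0xeb
body[4] sub  r1, r5, r3 -> r1=0x00
body[5] sub  r6, r3, #46 -> r6=0x8e
body[6] xor  r7, r4, r7 -> r7=0xfe
epilogue: pop r7=0xbd, sp=0xcc
epilogue: pop r6=0xf4, sp=0xcd
epilogue: pop r5=0x84, sp=0xce
r1 is caller-saved -> body value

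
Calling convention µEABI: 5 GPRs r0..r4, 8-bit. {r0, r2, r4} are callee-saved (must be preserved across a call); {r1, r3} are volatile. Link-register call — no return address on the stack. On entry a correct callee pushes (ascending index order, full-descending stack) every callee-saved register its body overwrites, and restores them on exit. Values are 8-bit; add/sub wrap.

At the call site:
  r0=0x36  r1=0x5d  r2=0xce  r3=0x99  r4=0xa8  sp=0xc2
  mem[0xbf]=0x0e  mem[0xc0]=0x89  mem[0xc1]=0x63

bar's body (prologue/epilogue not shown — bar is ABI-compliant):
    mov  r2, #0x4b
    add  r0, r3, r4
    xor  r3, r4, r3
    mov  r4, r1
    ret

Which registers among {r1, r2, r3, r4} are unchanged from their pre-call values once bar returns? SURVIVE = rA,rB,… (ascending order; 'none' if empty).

prologue: push r0 -> mem[0xc1]=0x36, sp=0xc1
prologue: push r2 -> mem[0xc0]=0xce, sp=0xc0
prologue: push r4 -> mem[0xbf]=0xa8, sp=0xbf
body[0] mov  r2, #0x4b -> r2=0x4b
body[1] add  r0, r3, r4 -> r0=0x41
body[2] xor  r3, r4, r3 -> r3=0x31
body[3] mov  r4, r1 -> r4=0x5d
epilogue: pop r4=0xa8, sp=0xc0
epilogue: pop r2=0xce, sp=0xc1
epilogue: pop r0=0x36, sp=0xc2
r1: caller-saved, written=False
r2: callee-saved, written=True
r3: caller-saved, written=True
r4: callee-saved, written=True

SURVIVE = r1,r2,r4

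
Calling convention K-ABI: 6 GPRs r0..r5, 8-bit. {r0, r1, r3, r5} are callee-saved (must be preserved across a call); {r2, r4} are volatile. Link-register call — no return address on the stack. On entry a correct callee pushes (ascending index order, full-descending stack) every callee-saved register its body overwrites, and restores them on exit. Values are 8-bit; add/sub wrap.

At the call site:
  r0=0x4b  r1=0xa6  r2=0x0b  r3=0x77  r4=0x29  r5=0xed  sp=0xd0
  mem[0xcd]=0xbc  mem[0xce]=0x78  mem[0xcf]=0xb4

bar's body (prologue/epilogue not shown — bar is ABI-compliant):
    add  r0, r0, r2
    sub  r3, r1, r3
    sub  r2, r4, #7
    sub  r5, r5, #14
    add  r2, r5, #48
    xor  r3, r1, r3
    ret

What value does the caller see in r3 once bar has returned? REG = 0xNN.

prologue: push r0 → mem[0xcf]=0x4b, sp=0xcf
prologue: push r3 → mem[0xce]=0x77, sp=0xce
prologue: push r5 → mem[0xcd]=0xed, sp=0xcd
body[0] add  r0, r0, r2 → r0=0x56
body[1] sub  r3, r1, r3 → r3=0x2f
body[2] sub  r2, r4, #7 → r2=0x22
body[3] sub  r5, r5, #14 → r5=0xdf
body[4] add  r2, r5, #48 → r2=0x0f
body[5] xor  r3, r1, r3 → r3=0x89
epilogue: pop r5=0xed, sp=0xce
epilogue: pop r3=0x77, sp=0xcf
epilogue: pop r0=0x4b, sp=0xd0
r3 is callee-saved → restored

REG = 0x77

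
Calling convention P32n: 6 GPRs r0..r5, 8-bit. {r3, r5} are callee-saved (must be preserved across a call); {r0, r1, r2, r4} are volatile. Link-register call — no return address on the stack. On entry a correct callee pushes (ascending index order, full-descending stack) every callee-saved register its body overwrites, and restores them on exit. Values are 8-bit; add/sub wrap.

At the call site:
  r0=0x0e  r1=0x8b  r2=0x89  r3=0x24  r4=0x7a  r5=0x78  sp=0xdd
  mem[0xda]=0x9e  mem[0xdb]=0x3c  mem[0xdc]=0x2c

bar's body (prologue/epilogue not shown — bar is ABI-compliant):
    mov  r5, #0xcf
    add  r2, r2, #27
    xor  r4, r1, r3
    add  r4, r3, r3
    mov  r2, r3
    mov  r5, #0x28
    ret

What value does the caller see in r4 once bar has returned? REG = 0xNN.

prologue: push r5 -> mem[0xdc]=0x78, sp=0xdc
body[0] mov  r5, #0xcf -> r5=0xcf
body[1] add  r2, r2, #27 -> r2=0xa4
body[2] xor  r4, r1, r3 -> r4=0xaf
body[3] add  r4, r3, r3 -> r4=0x48
body[4] mov  r2, r3 -> r2=0x24
body[5] mov  r5, #0x28 -> r5=0x28
epilogue: pop r5=0x78, sp=0xdd
r4 is caller-saved -> body value

REG = 0x48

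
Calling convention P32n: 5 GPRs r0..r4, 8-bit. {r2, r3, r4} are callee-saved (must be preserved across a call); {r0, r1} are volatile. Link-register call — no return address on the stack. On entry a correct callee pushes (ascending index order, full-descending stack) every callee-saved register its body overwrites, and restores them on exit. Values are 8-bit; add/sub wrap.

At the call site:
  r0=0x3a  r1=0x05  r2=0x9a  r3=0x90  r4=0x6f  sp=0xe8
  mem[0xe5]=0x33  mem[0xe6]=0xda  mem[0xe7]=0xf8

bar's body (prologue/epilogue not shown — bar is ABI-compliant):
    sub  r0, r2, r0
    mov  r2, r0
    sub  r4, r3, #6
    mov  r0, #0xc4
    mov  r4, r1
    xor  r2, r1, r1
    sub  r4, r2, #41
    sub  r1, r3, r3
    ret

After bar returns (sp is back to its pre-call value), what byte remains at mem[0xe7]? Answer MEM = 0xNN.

MEM = 0x9a

prologue: push r2 -> mem[0xe7]=0x9a, sp=0xe7
prologue: push r4 -> mem[0xe6]=0x6f, sp=0xe6
body[0] sub  r0, r2, r0 -> r0=0x60
body[1] mov  r2, r0 -> r2=0x60
body[2] sub  r4, r3, #6 -> r4=0x8a
body[3] mov  r0, #0xc4 -> r0=0xc4
body[4] mov  r4, r1 -> r4=0x05
body[5] xor  r2, r1, r1 -> r2=0x00
body[6] sub  r4, r2, #41 -> r4=0xd7
body[7] sub  r1, r3, r3 -> r1=0x00
epilogue: pop r4=0x6f, sp=0xe7
epilogue: pop r2=0x9a, sp=0xe8
prologue pushed ['r2', 'r4'] at ['0xe7', '0xe6']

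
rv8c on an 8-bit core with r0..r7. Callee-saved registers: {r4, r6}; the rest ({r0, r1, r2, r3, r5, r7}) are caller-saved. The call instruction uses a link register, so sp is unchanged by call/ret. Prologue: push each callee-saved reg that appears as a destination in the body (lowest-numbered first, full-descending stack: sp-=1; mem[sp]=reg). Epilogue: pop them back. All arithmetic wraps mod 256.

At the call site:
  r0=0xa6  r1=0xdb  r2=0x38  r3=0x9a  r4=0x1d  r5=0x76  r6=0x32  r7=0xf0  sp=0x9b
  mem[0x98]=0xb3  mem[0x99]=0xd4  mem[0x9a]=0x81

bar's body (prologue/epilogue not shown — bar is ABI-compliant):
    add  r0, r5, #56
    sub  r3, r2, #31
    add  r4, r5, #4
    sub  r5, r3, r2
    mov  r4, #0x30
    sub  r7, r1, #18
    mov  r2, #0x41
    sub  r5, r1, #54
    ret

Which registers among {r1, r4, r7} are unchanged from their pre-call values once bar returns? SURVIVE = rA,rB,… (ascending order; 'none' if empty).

prologue: push r4 → mem[0x9a]=0x1d, sp=0x9a
body[0] add  r0, r5, #56 → r0=0xae
body[1] sub  r3, r2, #31 → r3=0x19
body[2] add  r4, r5, #4 → r4=0x7a
body[3] sub  r5, r3, r2 → r5=0xe1
body[4] mov  r4, #0x30 → r4=0x30
body[5] sub  r7, r1, #18 → r7=0xc9
body[6] mov  r2, #0x41 → r2=0x41
body[7] sub  r5, r1, #54 → r5=0xa5
epilogue: pop r4=0x1d, sp=0x9b
r1: caller-saved, written=False
r4: callee-saved, written=True
r7: caller-saved, written=True

SURVIVE = r1,r4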